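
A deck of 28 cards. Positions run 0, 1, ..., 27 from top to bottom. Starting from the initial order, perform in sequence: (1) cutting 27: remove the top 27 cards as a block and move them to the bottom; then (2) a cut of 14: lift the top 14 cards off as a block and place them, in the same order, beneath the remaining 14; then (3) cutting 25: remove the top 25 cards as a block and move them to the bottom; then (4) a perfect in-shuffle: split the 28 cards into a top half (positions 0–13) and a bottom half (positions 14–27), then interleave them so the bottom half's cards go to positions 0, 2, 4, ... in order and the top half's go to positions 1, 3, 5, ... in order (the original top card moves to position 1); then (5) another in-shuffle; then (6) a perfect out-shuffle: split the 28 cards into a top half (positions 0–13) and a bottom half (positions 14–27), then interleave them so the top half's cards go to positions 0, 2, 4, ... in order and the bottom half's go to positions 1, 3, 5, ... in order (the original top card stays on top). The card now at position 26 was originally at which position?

Undo the operations in reverse order, starting from position 26:
  undo op 6 (out-shuffle, from top half): 26 ← 13
  undo op 5 (in-shuffle, from top half): 13 ← 6
  undo op 4 (in-shuffle, from bottom half): 6 ← 17
  undo op 3 (cut 25): 17 ← 14
  undo op 2 (cut 14): 14 ← 0
  undo op 1 (cut 27): 0 ← 27
So the card at position 26 came from original position 27.

27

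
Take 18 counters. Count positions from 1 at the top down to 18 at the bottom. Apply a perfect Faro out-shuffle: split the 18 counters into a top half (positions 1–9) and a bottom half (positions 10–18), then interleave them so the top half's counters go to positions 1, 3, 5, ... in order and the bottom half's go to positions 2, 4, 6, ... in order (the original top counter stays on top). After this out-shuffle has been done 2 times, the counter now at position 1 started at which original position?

1

Work backwards from position 1, undoing one out-shuffle at a time:
1 ← 1 ← 1
So the counter now at position 1 started at position 1.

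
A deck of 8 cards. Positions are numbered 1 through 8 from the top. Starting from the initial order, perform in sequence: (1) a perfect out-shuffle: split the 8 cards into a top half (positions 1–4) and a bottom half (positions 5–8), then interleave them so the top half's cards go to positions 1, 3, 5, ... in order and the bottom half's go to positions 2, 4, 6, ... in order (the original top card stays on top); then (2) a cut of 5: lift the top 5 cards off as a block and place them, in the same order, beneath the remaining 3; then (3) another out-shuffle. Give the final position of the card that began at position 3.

8

Track the card from position 3 forward through each operation:
  after op 1 (out-shuffle): 3 → 5
  after op 2 (cut 5): 5 → 8
  after op 3 (out-shuffle): 8 → 8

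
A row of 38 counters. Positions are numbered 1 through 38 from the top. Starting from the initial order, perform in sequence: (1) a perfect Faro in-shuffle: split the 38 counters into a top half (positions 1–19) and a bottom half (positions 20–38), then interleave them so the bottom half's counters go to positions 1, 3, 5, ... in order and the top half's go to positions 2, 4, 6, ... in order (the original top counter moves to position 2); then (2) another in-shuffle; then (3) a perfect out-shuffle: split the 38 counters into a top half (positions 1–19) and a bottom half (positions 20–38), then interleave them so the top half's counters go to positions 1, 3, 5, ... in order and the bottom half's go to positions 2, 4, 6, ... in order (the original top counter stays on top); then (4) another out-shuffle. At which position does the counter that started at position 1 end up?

13

Track the counter from position 1 forward through each operation:
  after op 1 (in-shuffle): 1 → 2
  after op 2 (in-shuffle): 2 → 4
  after op 3 (out-shuffle): 4 → 7
  after op 4 (out-shuffle): 7 → 13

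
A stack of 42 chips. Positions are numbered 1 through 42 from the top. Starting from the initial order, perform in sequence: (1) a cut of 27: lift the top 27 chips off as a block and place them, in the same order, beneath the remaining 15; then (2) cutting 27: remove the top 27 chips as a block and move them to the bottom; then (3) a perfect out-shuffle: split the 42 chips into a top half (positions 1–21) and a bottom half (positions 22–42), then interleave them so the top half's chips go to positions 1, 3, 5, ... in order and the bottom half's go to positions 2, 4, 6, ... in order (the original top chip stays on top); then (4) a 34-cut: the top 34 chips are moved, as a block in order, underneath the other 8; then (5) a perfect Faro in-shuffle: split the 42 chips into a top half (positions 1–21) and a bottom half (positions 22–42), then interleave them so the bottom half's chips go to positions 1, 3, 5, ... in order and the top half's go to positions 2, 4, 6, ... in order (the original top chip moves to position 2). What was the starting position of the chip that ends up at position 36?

38

Undo the operations in reverse order, starting from position 36:
  undo op 5 (in-shuffle, from top half): 36 ← 18
  undo op 4 (cut 34): 18 ← 10
  undo op 3 (out-shuffle, from bottom half): 10 ← 26
  undo op 2 (cut 27): 26 ← 11
  undo op 1 (cut 27): 11 ← 38
So the chip at position 36 came from original position 38.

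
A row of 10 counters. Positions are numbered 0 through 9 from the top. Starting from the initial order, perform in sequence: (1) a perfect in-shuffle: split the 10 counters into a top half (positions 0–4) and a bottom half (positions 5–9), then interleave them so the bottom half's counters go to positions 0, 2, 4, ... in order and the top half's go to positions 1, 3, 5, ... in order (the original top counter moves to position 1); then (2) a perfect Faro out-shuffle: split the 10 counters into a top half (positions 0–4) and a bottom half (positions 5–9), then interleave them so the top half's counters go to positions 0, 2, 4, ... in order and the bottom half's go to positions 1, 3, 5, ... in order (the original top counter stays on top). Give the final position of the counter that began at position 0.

2

Track the counter from position 0 forward through each operation:
  after op 1 (in-shuffle): 0 → 1
  after op 2 (out-shuffle): 1 → 2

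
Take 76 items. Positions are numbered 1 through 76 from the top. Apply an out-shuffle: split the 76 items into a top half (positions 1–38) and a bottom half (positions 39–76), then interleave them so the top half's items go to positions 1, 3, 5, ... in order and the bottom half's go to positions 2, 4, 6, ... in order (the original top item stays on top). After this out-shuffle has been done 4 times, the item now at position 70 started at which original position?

10

Work backwards from position 70, undoing one out-shuffle at a time:
70 ← 73 ← 37 ← 19 ← 10
So the item now at position 70 started at position 10.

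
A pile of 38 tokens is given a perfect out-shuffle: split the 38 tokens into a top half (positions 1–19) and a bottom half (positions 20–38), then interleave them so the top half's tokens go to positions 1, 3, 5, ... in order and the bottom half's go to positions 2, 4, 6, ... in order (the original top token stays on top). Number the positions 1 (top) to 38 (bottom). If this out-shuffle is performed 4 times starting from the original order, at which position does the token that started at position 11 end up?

Track the token's position through each out-shuffle:
11 → 21 → 4 → 7 → 13

13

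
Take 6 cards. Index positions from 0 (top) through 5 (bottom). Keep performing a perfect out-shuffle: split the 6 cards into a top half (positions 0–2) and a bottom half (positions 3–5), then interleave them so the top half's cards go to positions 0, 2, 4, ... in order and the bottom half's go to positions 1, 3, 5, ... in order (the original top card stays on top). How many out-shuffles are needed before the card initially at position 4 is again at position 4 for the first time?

Follow position 4 under repeated out-shuffles:
4 → 3 → 1 → 2 → 4
It first returns after 4 out-shuffles.

4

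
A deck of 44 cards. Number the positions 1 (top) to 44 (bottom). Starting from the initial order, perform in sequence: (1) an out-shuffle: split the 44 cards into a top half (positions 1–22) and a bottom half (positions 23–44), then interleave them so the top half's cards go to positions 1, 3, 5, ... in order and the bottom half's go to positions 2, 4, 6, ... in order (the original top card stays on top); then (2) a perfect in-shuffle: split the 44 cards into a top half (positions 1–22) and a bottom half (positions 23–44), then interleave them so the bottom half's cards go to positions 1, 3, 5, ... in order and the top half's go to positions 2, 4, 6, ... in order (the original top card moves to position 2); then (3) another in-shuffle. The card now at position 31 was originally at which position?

Undo the operations in reverse order, starting from position 31:
  undo op 3 (in-shuffle, from bottom half): 31 ← 38
  undo op 2 (in-shuffle, from top half): 38 ← 19
  undo op 1 (out-shuffle, from top half): 19 ← 10
So the card at position 31 came from original position 10.

10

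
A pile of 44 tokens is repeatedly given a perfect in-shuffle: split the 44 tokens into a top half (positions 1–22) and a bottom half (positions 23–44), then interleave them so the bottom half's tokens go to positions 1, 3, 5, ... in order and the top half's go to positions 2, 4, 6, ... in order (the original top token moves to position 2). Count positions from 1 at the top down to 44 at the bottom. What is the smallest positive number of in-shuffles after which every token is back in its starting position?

12

The in-shuffle permutes the 44 positions with cycle lengths [2, 4, 4, 4, 6, 12, 12].
Every token is home exactly when every cycle has completed a whole number of laps, i.e. after lcm(2, 4, 6, 12) = 12 in-shuffles.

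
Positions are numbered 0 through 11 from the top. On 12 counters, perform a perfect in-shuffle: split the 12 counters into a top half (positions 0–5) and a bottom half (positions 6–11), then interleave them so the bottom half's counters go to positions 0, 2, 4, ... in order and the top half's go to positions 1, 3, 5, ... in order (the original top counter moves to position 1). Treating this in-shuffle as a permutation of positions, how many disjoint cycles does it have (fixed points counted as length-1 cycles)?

Trace each unvisited position around until it returns:
(0 1 3 7 2 5 ... len 12)
1 cycle in total.

1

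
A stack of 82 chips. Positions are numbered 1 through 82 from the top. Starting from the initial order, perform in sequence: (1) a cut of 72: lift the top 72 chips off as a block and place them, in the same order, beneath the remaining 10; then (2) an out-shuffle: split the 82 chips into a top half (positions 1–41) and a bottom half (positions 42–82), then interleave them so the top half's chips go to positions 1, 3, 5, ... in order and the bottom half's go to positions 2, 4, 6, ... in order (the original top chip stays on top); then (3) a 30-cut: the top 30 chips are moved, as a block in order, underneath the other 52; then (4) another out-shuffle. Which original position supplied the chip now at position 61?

21

Undo the operations in reverse order, starting from position 61:
  undo op 4 (out-shuffle, from top half): 61 ← 31
  undo op 3 (cut 30): 31 ← 61
  undo op 2 (out-shuffle, from top half): 61 ← 31
  undo op 1 (cut 72): 31 ← 21
So the chip at position 61 came from original position 21.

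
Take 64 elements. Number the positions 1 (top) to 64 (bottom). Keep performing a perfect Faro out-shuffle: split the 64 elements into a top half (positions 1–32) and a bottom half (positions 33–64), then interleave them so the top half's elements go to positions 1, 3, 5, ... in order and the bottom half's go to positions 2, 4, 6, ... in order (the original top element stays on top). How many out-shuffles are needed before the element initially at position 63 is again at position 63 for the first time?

Follow position 63 under repeated out-shuffles:
63 → 62 → 60 → 56 → 48 → 32 → 63
It first returns after 6 out-shuffles.

6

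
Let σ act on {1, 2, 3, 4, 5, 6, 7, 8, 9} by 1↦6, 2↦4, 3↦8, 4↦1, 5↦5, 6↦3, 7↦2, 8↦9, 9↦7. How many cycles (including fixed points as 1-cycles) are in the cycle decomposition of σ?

Cycle decomposition: (1 6 3 8 9 7 2 4) (5).
2 cycles.

2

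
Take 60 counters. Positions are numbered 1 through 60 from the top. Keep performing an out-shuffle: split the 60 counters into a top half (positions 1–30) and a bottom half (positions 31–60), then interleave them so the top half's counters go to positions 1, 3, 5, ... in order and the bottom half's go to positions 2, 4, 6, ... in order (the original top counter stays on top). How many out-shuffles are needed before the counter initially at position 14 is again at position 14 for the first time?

58

Follow position 14 under repeated out-shuffles:
14 → 27 → 53 → 46 → 32 → 4 → 7 → 13 → ... → 14 (length 58)
It first returns after 58 out-shuffles.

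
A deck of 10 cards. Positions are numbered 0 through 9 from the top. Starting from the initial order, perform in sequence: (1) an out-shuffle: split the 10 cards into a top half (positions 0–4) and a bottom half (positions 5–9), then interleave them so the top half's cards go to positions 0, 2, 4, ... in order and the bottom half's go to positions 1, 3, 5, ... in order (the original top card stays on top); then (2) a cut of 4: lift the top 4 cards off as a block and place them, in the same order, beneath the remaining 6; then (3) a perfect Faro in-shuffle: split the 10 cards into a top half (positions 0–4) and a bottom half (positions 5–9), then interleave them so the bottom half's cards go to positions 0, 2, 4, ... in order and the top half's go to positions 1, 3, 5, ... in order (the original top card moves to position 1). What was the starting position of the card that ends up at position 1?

Undo the operations in reverse order, starting from position 1:
  undo op 3 (in-shuffle, from top half): 1 ← 0
  undo op 2 (cut 4): 0 ← 4
  undo op 1 (out-shuffle, from top half): 4 ← 2
So the card at position 1 came from original position 2.

2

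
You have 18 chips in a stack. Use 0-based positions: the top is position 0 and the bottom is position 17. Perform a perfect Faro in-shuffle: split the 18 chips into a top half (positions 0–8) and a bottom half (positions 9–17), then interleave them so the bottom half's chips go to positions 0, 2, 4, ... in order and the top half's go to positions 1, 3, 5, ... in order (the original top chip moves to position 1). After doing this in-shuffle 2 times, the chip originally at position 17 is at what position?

Track the chip's position through each in-shuffle:
17 → 16 → 14

14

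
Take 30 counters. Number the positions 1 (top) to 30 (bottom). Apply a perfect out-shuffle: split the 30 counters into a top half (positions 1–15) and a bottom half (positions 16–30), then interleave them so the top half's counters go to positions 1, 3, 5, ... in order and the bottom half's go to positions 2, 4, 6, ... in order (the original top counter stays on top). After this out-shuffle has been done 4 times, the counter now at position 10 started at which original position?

7

Work backwards from position 10, undoing one out-shuffle at a time:
10 ← 20 ← 25 ← 13 ← 7
So the counter now at position 10 started at position 7.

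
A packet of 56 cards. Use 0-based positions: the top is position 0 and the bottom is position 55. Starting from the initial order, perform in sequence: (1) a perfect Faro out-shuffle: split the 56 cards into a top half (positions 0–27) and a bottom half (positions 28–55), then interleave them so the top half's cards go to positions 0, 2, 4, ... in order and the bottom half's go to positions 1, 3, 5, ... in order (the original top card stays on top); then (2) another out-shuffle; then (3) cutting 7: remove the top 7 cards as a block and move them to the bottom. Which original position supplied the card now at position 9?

Undo the operations in reverse order, starting from position 9:
  undo op 3 (cut 7): 9 ← 16
  undo op 2 (out-shuffle, from top half): 16 ← 8
  undo op 1 (out-shuffle, from top half): 8 ← 4
So the card at position 9 came from original position 4.

4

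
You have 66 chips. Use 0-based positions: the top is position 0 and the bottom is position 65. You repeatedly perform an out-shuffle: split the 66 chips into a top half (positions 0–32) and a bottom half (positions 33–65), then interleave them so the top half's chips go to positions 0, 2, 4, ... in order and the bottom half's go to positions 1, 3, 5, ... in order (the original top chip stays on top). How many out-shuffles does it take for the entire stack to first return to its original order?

12

The out-shuffle permutes the 66 positions with cycle lengths [1, 1, 4, 12, 12, 12, 12, 12].
Every chip is home exactly when every cycle has completed a whole number of laps, i.e. after lcm(1, 4, 12) = 12 out-shuffles.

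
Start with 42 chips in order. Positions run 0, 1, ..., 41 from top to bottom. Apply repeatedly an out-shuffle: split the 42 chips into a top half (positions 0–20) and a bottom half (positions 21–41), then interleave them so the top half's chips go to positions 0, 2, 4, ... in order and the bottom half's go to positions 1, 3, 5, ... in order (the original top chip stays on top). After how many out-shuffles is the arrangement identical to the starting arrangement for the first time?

20

The out-shuffle permutes the 42 positions with cycle lengths [1, 1, 20, 20].
Every chip is home exactly when every cycle has completed a whole number of laps, i.e. after lcm(1, 20) = 20 out-shuffles.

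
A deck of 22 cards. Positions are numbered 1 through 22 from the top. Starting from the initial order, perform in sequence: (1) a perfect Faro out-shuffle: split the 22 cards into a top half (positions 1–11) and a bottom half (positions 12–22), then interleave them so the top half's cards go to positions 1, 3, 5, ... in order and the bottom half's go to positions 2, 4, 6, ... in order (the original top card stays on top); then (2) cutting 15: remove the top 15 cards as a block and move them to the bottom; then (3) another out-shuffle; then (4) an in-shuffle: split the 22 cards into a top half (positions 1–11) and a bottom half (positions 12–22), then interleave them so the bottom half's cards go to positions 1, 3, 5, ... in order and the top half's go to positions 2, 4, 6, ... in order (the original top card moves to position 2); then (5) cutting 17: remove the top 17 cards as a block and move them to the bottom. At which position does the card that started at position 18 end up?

22

Track the card from position 18 forward through each operation:
  after op 1 (out-shuffle): 18 → 14
  after op 2 (cut 15): 14 → 21
  after op 3 (out-shuffle): 21 → 20
  after op 4 (in-shuffle): 20 → 17
  after op 5 (cut 17): 17 → 22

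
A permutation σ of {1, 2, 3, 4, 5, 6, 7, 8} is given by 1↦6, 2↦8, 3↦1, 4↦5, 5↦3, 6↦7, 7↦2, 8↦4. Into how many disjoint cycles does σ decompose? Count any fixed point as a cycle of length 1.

Cycle decomposition: (1 6 7 2 8 4 5 3).
1 cycle.

1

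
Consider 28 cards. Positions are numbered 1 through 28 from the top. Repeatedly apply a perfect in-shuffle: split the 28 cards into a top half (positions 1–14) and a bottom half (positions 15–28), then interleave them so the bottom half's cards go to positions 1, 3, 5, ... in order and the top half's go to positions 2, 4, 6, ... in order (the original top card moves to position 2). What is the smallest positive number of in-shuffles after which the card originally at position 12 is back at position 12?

28

Follow position 12 under repeated in-shuffles:
12 → 24 → 19 → 9 → 18 → 7 → 14 → 28 → ... → 12 (length 28)
It first returns after 28 in-shuffles.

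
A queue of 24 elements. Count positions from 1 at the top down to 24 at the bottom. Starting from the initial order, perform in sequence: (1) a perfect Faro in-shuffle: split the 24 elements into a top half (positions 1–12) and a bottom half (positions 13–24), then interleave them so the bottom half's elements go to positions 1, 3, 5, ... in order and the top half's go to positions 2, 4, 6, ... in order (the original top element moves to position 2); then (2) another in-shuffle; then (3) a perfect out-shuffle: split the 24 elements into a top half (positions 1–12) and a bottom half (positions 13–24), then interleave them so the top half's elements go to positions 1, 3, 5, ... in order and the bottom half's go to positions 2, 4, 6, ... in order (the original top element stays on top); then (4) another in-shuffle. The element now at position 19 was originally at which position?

Undo the operations in reverse order, starting from position 19:
  undo op 4 (in-shuffle, from bottom half): 19 ← 22
  undo op 3 (out-shuffle, from bottom half): 22 ← 23
  undo op 2 (in-shuffle, from bottom half): 23 ← 24
  undo op 1 (in-shuffle, from top half): 24 ← 12
So the element at position 19 came from original position 12.

12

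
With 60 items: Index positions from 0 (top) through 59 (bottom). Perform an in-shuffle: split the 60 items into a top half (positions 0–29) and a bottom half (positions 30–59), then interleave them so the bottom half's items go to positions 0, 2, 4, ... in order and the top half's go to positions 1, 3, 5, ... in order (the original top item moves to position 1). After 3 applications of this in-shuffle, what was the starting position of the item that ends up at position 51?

Work backwards from position 51, undoing one in-shuffle at a time:
51 ← 25 ← 12 ← 36
So the item now at position 51 started at position 36.

36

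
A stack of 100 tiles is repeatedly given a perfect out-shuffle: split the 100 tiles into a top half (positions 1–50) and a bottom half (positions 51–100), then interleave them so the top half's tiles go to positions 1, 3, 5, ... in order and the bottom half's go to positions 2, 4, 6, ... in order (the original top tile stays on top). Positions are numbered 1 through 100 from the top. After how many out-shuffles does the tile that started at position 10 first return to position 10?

Follow position 10 under repeated out-shuffles:
10 → 19 → 37 → 73 → 46 → 91 → 82 → 64 → 28 → 55 → 10
It first returns after 10 out-shuffles.

10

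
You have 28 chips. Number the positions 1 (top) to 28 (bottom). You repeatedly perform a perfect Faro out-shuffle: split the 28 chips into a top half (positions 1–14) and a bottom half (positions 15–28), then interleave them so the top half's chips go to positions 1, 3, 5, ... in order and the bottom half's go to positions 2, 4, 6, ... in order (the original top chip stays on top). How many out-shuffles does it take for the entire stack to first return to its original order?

The out-shuffle permutes the 28 positions with cycle lengths [1, 1, 2, 6, 18].
Every chip is home exactly when every cycle has completed a whole number of laps, i.e. after lcm(1, 2, 6, 18) = 18 out-shuffles.

18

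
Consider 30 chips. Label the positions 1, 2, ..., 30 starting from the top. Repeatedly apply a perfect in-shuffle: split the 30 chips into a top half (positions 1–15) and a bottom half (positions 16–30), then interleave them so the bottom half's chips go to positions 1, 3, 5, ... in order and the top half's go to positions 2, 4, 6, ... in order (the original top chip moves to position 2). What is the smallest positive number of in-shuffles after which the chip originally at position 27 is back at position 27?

5

Follow position 27 under repeated in-shuffles:
27 → 23 → 15 → 30 → 29 → 27
It first returns after 5 in-shuffles.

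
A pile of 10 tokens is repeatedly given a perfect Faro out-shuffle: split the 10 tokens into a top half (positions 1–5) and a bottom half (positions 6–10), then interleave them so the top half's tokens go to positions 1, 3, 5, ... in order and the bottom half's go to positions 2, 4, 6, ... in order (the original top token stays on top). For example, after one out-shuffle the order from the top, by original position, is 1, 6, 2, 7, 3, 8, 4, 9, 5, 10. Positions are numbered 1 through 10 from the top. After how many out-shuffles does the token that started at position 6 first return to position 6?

Follow position 6 under repeated out-shuffles:
6 → 2 → 3 → 5 → 9 → 8 → 6
It first returns after 6 out-shuffles.

6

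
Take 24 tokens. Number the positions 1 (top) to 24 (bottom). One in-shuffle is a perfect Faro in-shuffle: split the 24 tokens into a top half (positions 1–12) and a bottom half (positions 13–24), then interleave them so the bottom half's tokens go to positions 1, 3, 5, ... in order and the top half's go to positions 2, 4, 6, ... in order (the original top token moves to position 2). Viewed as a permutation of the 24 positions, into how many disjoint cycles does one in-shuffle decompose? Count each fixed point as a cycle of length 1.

2

Trace each unvisited position around until it returns:
(1 2 4 8 16 7 ... len 20) (5 10 20 15)
2 cycles in total.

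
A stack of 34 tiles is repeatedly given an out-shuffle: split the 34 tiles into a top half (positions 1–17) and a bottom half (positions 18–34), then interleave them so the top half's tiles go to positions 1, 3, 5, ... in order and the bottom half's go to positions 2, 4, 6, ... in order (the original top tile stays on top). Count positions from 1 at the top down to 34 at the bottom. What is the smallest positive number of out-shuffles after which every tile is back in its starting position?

10

The out-shuffle permutes the 34 positions with cycle lengths [1, 1, 2, 10, 10, 10].
Every tile is home exactly when every cycle has completed a whole number of laps, i.e. after lcm(1, 2, 10) = 10 out-shuffles.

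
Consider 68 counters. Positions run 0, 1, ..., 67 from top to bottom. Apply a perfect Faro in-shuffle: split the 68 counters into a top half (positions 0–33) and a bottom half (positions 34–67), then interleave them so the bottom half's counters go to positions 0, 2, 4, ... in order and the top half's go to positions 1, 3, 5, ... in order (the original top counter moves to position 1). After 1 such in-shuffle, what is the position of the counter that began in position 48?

Track the counter's position through each in-shuffle:
48 → 28

28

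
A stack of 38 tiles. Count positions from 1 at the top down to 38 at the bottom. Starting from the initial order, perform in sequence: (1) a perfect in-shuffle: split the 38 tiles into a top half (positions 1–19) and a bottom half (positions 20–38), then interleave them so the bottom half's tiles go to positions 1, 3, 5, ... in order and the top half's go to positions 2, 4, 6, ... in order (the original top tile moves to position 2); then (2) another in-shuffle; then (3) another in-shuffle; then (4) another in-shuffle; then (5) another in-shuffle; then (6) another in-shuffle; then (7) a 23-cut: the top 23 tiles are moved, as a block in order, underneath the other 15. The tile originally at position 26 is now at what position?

Track the tile from position 26 forward through each operation:
  after op 1 (in-shuffle): 26 → 13
  after op 2 (in-shuffle): 13 → 26
  after op 3 (in-shuffle): 26 → 13
  after op 4 (in-shuffle): 13 → 26
  after op 5 (in-shuffle): 26 → 13
  after op 6 (in-shuffle): 13 → 26
  after op 7 (cut 23): 26 → 3

3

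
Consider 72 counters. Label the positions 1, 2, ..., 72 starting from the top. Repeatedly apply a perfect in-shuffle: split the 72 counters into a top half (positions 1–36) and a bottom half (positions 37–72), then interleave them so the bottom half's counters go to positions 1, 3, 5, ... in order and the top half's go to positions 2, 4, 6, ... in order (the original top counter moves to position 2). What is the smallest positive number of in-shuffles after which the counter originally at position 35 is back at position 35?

Follow position 35 under repeated in-shuffles:
35 → 70 → 67 → 61 → 49 → 25 → 50 → 27 → 54 → 35
It first returns after 9 in-shuffles.

9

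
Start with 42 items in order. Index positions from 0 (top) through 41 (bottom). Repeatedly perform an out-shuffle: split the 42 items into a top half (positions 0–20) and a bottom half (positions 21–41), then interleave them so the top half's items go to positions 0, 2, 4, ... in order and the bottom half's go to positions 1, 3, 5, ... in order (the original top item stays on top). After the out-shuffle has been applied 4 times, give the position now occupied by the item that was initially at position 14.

Track the item's position through each out-shuffle:
14 → 28 → 15 → 30 → 19

19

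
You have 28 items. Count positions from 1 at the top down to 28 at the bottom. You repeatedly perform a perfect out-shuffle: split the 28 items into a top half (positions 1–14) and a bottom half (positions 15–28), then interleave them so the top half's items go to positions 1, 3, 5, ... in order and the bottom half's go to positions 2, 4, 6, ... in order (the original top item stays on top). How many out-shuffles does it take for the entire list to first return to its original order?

18

The out-shuffle permutes the 28 positions with cycle lengths [1, 1, 2, 6, 18].
Every item is home exactly when every cycle has completed a whole number of laps, i.e. after lcm(1, 2, 6, 18) = 18 out-shuffles.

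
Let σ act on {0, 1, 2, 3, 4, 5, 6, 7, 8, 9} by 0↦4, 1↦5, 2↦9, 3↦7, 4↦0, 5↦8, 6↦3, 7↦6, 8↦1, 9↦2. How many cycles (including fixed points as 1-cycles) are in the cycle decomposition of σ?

4

Cycle decomposition: (0 4) (1 5 8) (2 9) (3 7 6).
4 cycles.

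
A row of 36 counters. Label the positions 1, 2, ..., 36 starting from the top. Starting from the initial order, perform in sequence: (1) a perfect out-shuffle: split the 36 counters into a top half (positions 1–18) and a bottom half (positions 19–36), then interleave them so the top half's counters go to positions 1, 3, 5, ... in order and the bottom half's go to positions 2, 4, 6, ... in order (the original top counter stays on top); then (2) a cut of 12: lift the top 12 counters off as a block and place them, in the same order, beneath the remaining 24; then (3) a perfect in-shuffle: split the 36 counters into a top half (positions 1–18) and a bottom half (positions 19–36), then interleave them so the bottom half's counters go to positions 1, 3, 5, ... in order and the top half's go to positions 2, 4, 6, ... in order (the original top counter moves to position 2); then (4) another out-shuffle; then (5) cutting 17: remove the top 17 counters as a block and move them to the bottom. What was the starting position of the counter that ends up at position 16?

Undo the operations in reverse order, starting from position 16:
  undo op 5 (cut 17): 16 ← 33
  undo op 4 (out-shuffle, from top half): 33 ← 17
  undo op 3 (in-shuffle, from bottom half): 17 ← 27
  undo op 2 (cut 12): 27 ← 3
  undo op 1 (out-shuffle, from top half): 3 ← 2
So the counter at position 16 came from original position 2.

2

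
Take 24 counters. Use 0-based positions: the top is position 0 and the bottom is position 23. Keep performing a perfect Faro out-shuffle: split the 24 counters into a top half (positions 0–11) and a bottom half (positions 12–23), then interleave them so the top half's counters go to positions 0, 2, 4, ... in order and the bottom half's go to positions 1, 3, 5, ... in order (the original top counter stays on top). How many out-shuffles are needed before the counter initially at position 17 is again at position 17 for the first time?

Follow position 17 under repeated out-shuffles:
17 → 11 → 22 → 21 → 19 → 15 → 7 → 14 → 5 → 10 → 20 → 17
It first returns after 11 out-shuffles.

11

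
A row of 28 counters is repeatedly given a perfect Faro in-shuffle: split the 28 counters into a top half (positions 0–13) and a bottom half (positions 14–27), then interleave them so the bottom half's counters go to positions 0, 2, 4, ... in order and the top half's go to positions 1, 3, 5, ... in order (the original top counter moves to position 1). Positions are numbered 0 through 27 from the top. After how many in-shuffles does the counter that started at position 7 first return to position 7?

Follow position 7 under repeated in-shuffles:
7 → 15 → 2 → 5 → 11 → 23 → 18 → 8 → ... → 7 (length 28)
It first returns after 28 in-shuffles.

28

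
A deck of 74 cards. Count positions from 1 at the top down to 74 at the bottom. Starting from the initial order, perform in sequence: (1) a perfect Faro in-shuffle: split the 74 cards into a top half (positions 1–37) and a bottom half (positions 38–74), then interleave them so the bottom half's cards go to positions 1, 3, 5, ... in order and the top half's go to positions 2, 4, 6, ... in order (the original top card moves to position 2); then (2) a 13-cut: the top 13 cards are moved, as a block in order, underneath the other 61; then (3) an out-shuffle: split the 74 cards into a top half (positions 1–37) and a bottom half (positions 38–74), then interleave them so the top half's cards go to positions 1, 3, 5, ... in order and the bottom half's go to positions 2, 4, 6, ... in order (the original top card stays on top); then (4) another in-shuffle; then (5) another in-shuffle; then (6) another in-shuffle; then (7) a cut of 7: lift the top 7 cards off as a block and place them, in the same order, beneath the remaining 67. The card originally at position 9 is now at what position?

65

Track the card from position 9 forward through each operation:
  after op 1 (in-shuffle): 9 → 18
  after op 2 (cut 13): 18 → 5
  after op 3 (out-shuffle): 5 → 9
  after op 4 (in-shuffle): 9 → 18
  after op 5 (in-shuffle): 18 → 36
  after op 6 (in-shuffle): 36 → 72
  after op 7 (cut 7): 72 → 65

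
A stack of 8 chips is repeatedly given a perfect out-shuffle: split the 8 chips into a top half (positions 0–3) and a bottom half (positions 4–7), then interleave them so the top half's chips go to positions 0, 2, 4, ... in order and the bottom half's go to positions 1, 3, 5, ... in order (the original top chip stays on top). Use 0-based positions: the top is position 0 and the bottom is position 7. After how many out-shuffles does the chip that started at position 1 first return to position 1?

3

Follow position 1 under repeated out-shuffles:
1 → 2 → 4 → 1
It first returns after 3 out-shuffles.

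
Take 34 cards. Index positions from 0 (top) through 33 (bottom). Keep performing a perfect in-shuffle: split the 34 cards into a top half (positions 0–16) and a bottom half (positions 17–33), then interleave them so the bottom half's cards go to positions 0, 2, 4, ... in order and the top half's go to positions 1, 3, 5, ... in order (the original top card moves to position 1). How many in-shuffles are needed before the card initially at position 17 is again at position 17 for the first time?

Follow position 17 under repeated in-shuffles:
17 → 0 → 1 → 3 → 7 → 15 → 31 → 28 → 22 → 10 → 21 → 8 → 17
It first returns after 12 in-shuffles.

12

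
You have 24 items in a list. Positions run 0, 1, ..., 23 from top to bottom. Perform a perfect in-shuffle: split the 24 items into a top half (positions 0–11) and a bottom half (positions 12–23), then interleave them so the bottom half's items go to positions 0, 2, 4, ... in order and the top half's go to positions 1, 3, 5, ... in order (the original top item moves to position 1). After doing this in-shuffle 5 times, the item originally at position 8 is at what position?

12

Track the item's position through each in-shuffle:
8 → 17 → 10 → 21 → 18 → 12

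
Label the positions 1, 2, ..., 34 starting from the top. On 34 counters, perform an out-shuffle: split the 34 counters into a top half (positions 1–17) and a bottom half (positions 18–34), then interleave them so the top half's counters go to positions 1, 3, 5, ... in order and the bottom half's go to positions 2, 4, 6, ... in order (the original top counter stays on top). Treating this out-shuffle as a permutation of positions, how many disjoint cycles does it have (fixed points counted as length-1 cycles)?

6

Trace each unvisited position around until it returns:
(1) (2 3 5 9 17 33 32 30 26 18) (4 7 13 25 16 31 28 22 10 19) (6 11 21 8 15 29 24 14 27 20) (12 23) (34)
6 cycles in total.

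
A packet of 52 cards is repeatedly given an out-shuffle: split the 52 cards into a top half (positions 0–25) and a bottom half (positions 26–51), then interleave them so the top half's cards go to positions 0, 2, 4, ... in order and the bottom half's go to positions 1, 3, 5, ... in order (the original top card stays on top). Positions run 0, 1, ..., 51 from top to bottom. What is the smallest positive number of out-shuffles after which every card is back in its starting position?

8

The out-shuffle permutes the 52 positions with cycle lengths [1, 1, 2, 8, 8, 8, 8, 8, 8].
Every card is home exactly when every cycle has completed a whole number of laps, i.e. after lcm(1, 2, 8) = 8 out-shuffles.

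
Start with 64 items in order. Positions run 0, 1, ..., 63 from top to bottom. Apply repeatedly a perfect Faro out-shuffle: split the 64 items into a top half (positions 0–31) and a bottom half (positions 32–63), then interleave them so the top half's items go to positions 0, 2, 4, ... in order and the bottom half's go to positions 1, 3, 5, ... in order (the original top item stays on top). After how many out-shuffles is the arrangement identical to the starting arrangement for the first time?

The out-shuffle permutes the 64 positions with cycle lengths [1, 1, 2, 3, 3, 6, 6, 6, 6, 6, 6, 6, 6, 6].
Every item is home exactly when every cycle has completed a whole number of laps, i.e. after lcm(1, 2, 3, 6) = 6 out-shuffles.

6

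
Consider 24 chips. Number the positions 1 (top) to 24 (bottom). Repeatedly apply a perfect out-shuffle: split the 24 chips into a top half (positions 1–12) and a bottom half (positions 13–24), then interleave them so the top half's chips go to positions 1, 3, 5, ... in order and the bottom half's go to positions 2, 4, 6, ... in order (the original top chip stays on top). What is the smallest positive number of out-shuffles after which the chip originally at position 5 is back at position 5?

Follow position 5 under repeated out-shuffles:
5 → 9 → 17 → 10 → 19 → 14 → 4 → 7 → 13 → 2 → 3 → 5
It first returns after 11 out-shuffles.

11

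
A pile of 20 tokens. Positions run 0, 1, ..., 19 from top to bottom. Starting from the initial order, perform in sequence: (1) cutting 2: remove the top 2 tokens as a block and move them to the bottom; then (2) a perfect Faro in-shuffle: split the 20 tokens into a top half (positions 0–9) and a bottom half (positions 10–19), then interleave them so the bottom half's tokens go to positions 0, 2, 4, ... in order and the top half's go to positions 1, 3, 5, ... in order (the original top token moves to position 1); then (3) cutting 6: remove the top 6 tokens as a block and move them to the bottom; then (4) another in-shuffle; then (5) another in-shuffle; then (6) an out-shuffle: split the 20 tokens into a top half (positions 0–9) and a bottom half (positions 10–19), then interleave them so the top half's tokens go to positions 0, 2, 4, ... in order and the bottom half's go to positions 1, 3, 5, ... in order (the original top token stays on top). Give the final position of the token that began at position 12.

15

Track the token from position 12 forward through each operation:
  after op 1 (cut 2): 12 → 10
  after op 2 (in-shuffle): 10 → 0
  after op 3 (cut 6): 0 → 14
  after op 4 (in-shuffle): 14 → 8
  after op 5 (in-shuffle): 8 → 17
  after op 6 (out-shuffle): 17 → 15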